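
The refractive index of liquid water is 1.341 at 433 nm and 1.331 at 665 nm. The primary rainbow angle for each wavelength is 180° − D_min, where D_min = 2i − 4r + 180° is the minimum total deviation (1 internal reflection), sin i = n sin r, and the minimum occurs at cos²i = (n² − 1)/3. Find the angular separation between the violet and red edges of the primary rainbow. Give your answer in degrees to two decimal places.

1.44°

At 433 nm (n = 1.341): cos²i = 0.26609 → i = 58.946°, r = 39.705°, D_min = 139.071°, rainbow angle = 40.929°.
At 665 nm (n = 1.331): cos²i = 0.25719 → i = 59.527°, r = 40.356°, D_min = 137.630°, rainbow angle = 42.370°.
Angular width = |40.929° − 42.370°| = 1.441°.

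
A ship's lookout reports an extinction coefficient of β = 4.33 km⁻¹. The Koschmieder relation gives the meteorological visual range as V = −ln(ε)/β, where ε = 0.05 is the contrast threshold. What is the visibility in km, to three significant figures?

0.692 km

V = −ln(0.05) / 4.33 = 2.996 / 4.33 = 0.6919 km.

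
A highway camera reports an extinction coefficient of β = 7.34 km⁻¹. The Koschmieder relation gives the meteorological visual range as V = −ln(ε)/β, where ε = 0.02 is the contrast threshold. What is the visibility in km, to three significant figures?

0.533 km

V = −ln(0.02) / 7.34 = 3.912 / 7.34 = 0.5330 km.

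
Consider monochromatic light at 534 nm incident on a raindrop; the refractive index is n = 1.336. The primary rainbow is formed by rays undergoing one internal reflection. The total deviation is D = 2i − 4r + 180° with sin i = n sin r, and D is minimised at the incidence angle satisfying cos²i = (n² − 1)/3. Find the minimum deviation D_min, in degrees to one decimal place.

cos²i = (1.78490 − 1)/3 = 0.26163; i = arccos(0.51150) = 59.236°.
sin r = sin 59.236°/1.336 = 0.64318; r = 40.029°.
D_min = 2·59.236° − 4·40.029° + 180° = 138.356°.

138.4°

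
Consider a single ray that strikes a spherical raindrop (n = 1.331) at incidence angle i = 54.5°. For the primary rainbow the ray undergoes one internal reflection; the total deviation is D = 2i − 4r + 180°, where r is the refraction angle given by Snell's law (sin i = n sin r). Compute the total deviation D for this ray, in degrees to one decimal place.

sin r = sin 54.5° / 1.331 = 0.8141/1.331 = 0.6117; r = 37.71°.
D = 2·54.5° − 4·37.71° + 180° = 109.00° − 150.84° + 180° = 138.16°.

138.2°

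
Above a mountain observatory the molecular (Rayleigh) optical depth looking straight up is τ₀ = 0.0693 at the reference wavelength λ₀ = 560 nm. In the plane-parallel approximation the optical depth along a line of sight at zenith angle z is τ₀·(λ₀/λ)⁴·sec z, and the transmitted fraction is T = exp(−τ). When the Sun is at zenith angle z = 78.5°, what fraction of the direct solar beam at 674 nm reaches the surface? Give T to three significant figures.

sec 78.5° = 5.0159.
τ = 0.0693 × (560/674)⁴ × 5.0159 = 0.0693 × 0.4766 × 5.0159 = 0.1656.
T = exp(−0.1656) = 0.8473.

0.847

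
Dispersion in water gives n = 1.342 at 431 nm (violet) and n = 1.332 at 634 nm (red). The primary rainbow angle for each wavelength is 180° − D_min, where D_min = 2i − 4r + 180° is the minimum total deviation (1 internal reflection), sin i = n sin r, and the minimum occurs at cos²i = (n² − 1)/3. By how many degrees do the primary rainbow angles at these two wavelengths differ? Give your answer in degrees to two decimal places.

At 431 nm (n = 1.342): cos²i = 0.26699 → i = 58.888°, r = 39.641°, D_min = 139.213°, rainbow angle = 40.787°.
At 634 nm (n = 1.332): cos²i = 0.25807 → i = 59.469°, r = 40.290°, D_min = 137.776°, rainbow angle = 42.224°.
Angular width = |40.787° − 42.224°| = 1.437°.

1.44°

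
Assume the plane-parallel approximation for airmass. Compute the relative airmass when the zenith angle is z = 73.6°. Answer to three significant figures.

X = sec z = 1/cos 73.6° = 1/0.2823 = 3.5418.

3.54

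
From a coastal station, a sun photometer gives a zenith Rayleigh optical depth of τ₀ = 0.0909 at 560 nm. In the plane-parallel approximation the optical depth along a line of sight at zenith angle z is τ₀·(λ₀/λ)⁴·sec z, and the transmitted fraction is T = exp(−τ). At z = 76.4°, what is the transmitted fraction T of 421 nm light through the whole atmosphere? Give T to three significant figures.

0.298

sec 76.4° = 4.2527.
τ = 0.0909 × (560/421)⁴ × 4.2527 = 0.0909 × 3.1306 × 4.2527 = 1.2102.
T = exp(−1.2102) = 0.2981.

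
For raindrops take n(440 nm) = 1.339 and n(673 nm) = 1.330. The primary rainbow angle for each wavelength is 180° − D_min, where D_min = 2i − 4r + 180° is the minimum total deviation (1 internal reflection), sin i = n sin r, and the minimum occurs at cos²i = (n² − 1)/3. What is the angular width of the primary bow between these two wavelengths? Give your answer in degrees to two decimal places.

1.30°

At 440 nm (n = 1.339): cos²i = 0.26431 → i = 59.062°, r = 39.834°, D_min = 138.786°, rainbow angle = 41.214°.
At 673 nm (n = 1.330): cos²i = 0.25630 → i = 59.585°, r = 40.422°, D_min = 137.484°, rainbow angle = 42.516°.
Angular width = |41.214° − 42.516°| = 1.303°.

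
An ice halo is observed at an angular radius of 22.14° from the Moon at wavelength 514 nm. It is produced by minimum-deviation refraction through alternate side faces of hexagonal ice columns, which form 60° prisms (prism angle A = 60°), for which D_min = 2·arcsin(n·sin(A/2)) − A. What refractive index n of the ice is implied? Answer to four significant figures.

Rearranging: n = sin((D_min + A)/2) / sin(A/2).
(D_min + A)/2 = (22.14° + 60°)/2 = 41.070°.
n = sin 41.070° / sin 30° = 0.6570 / 0.5000 = 1.3140.

1.314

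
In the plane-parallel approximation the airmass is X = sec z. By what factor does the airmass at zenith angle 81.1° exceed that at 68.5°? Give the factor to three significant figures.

2.37

X(81.1°)/X(68.5°) = sec 81.1° / sec 68.5° = cos 68.5° / cos 81.1° = 0.3665/0.1547 = 2.3690.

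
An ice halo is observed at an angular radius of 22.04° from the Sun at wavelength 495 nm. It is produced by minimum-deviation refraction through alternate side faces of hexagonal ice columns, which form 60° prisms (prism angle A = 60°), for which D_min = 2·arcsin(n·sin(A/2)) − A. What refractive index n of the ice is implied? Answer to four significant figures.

Rearranging: n = sin((D_min + A)/2) / sin(A/2).
(D_min + A)/2 = (22.04° + 60°)/2 = 41.020°.
n = sin 41.020° / sin 30° = 0.6563 / 0.5000 = 1.3126.

1.313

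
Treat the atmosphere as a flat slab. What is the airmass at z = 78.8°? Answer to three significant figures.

X = sec z = 1/cos 78.8° = 1/0.1942 = 5.1484.

5.15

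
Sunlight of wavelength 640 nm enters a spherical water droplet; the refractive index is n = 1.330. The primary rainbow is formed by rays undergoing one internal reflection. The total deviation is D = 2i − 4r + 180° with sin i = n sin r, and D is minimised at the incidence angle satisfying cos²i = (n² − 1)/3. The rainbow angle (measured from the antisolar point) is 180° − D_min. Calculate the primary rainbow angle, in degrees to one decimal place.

42.5°

cos²i = (1.76890 − 1)/3 = 0.25630; i = arccos(0.50626) = 59.585°.
sin r = sin 59.585°/1.330 = 0.64841; r = 40.422°.
D_min = 2·59.585° − 4·40.422° + 180° = 137.484°.
Rainbow angle = 180° − D_min = 42.516°.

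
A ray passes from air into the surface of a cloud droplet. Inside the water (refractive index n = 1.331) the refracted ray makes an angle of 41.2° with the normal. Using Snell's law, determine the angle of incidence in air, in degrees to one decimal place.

61.2°

Snell: sin θ_i = n · sin θ_r = 1.331 × sin 41.2° = 1.331 × 0.6587 = 0.8767.
θ_i = arcsin(0.8767) = 61.25°.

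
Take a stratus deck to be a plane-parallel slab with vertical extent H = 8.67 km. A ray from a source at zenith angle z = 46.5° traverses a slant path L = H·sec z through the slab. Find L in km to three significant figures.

12.6 km

sec z = 1/cos 46.5° = 1.4527.
L = 8.67 × 1.4527 = 12.595 km.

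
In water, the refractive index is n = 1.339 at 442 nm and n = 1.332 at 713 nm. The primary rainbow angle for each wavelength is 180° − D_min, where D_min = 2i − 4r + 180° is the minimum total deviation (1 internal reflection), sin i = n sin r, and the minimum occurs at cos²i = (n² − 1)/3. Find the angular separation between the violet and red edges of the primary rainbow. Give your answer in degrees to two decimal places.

1.01°

At 442 nm (n = 1.339): cos²i = 0.26431 → i = 59.062°, r = 39.834°, D_min = 138.786°, rainbow angle = 41.214°.
At 713 nm (n = 1.332): cos²i = 0.25807 → i = 59.469°, r = 40.290°, D_min = 137.776°, rainbow angle = 42.224°.
Angular width = |41.214° − 42.224°| = 1.010°.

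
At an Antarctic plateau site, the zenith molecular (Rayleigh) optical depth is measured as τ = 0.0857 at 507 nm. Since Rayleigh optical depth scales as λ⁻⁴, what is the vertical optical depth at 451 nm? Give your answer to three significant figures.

τ(451 nm) = τ(507 nm) × (507/451)⁴ = 0.0857 × (1.1242)⁴ = 0.0857 × 1.5971 = 0.1369.

0.137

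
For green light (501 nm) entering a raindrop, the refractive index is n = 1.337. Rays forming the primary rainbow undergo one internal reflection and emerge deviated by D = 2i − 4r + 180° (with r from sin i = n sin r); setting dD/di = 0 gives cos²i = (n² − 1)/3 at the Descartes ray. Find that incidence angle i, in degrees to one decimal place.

59.2°

cos²i = (1.337² − 1)/3 = (1.78757 − 1)/3 = 0.26252.
cos i = 0.51237, so i = 59.178°.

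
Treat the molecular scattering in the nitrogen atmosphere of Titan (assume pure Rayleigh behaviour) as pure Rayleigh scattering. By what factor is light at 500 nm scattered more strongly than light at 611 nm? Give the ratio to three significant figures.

Rayleigh scattering ∝ λ⁻⁴, so the ratio of coefficients is the inverse fourth power of the wavelength ratio.
σ(500)/σ(611) = (611/500)⁴ = (1.2220)⁴ = 2.23.

2.23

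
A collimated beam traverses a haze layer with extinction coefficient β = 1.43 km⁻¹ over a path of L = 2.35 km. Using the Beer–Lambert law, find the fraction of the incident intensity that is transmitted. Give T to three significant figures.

τ = β·L = 1.43 × 2.35 = 3.3605.
T = exp(−3.3605) = 0.0347.

0.0347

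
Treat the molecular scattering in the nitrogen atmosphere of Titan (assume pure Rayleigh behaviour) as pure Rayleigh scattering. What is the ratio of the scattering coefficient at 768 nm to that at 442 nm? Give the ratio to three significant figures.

Rayleigh scattering ∝ λ⁻⁴, so the ratio of coefficients is the inverse fourth power of the wavelength ratio.
σ(768)/σ(442) = (442/768)⁴ = (0.5755)⁴ = 0.1097.

0.110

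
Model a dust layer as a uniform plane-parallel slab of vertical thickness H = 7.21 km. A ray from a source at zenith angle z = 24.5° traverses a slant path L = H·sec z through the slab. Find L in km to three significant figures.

sec z = 1/cos 24.5° = 1.0989.
L = 7.21 × 1.0989 = 7.923 km.

7.92 km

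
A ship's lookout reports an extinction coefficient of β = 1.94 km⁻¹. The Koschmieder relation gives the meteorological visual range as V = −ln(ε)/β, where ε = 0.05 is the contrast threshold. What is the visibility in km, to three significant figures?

1.54 km

V = −ln(0.05) / 1.94 = 2.996 / 1.94 = 1.5442 km.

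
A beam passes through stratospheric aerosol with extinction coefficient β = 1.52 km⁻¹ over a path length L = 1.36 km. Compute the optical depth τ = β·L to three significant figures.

τ = β·L = 1.52 × 1.36 = 2.0672.

2.07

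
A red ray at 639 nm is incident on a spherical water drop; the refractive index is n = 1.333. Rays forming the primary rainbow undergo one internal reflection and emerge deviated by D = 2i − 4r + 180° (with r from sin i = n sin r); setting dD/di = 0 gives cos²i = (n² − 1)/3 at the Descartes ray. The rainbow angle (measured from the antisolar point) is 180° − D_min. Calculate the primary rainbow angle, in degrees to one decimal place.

cos²i = (1.77689 − 1)/3 = 0.25896; i = arccos(0.50888) = 59.410°.
sin r = sin 59.410°/1.333 = 0.64579; r = 40.225°.
D_min = 2·59.410° − 4·40.225° + 180° = 137.922°.
Rainbow angle = 180° − D_min = 42.078°.

42.1°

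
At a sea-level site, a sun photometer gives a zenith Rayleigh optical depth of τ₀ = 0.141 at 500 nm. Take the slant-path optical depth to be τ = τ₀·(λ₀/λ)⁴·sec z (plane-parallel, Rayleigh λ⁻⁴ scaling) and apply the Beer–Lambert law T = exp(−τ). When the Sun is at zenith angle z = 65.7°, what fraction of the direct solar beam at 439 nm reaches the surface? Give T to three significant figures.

0.562

sec 65.7° = 2.4300.
τ = 0.141 × (500/439)⁴ × 2.4300 = 0.141 × 1.6828 × 2.4300 = 0.5766.
T = exp(−0.5766) = 0.5618.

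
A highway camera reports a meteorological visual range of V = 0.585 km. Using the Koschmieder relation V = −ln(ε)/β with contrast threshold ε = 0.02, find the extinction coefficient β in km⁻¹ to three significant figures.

6.69 km⁻¹

β = −ln(0.02) / V = 3.912 / 0.585 = 6.6872 km⁻¹.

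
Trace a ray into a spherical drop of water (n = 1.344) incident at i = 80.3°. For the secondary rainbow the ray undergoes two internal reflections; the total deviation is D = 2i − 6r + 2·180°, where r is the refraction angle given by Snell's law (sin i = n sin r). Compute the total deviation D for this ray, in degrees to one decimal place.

sin r = sin 80.3° / 1.344 = 0.9857/1.344 = 0.7334; r = 47.17°.
D = 2·80.3° − 6·47.17° + 2·180° = 160.60° − 283.04° + 360° = 237.56°.

237.6°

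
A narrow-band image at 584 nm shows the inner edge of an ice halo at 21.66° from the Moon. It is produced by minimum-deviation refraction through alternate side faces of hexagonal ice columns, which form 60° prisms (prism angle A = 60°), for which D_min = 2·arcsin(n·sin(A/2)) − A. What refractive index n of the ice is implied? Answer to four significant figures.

1.308

Rearranging: n = sin((D_min + A)/2) / sin(A/2).
(D_min + A)/2 = (21.66° + 60°)/2 = 40.830°.
n = sin 40.830° / sin 30° = 0.6538 / 0.5000 = 1.3076.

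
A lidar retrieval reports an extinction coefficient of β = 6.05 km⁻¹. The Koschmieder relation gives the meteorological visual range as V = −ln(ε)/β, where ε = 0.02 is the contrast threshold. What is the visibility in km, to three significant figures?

V = −ln(0.02) / 6.05 = 3.912 / 6.05 = 0.6466 km.

0.647 km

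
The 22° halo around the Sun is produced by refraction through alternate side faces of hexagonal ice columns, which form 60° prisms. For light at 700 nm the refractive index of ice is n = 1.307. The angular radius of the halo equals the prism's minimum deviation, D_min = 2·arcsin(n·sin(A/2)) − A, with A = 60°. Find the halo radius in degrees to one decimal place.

n·sin(A/2) = 1.307 × sin 30° = 1.307 × 0.5000 = 0.6535.
D_min = 2·arcsin(0.6535) − 60° = 2 × 40.806° − 60° = 21.612°.

21.6°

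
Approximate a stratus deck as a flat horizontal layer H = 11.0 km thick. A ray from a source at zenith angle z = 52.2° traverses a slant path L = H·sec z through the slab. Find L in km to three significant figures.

sec z = 1/cos 52.2° = 1.6316.
L = 11.0 × 1.6316 = 17.947 km.

17.9 km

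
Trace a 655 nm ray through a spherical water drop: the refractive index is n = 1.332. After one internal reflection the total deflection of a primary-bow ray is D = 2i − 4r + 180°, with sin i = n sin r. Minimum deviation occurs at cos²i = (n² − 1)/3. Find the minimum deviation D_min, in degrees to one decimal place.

137.8°

cos²i = (1.77422 − 1)/3 = 0.25807; i = arccos(0.50801) = 59.469°.
sin r = sin 59.469°/1.332 = 0.64666; r = 40.290°.
D_min = 2·59.469° − 4·40.290° + 180° = 137.776°.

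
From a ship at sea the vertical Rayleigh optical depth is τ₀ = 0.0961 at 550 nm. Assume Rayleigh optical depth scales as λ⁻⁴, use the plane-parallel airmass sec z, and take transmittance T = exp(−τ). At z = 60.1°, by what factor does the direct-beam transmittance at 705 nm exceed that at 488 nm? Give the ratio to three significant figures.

1.27

Airmass: sec 60.1° = 2.0061.
τ(705 nm) = 0.0961 × (550/705)⁴ × 2.0061 = 0.0961 × 0.3704 × 2.0061 = 0.0714.
τ(488 nm) = 0.0961 × (550/488)⁴ × 2.0061 = 0.0961 × 1.6135 × 2.0061 = 0.3111.
T(705)/T(488) = exp(τ_B − τ_A) = exp(0.2396) = 1.2708.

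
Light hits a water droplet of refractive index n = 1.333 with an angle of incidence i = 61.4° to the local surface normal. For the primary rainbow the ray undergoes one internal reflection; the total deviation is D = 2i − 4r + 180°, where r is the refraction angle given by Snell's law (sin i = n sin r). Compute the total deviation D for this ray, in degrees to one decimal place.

138.0°

sin r = sin 61.4° / 1.333 = 0.8780/1.333 = 0.6587; r = 41.20°.
D = 2·61.4° − 4·41.20° + 180° = 122.80° − 164.79° + 180° = 138.01°.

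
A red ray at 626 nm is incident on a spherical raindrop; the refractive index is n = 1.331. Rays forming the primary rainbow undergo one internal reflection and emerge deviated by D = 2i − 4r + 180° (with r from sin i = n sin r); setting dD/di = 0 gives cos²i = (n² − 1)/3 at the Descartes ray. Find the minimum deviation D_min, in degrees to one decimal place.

137.6°

cos²i = (1.77156 − 1)/3 = 0.25719; i = arccos(0.50714) = 59.527°.
sin r = sin 59.527°/1.331 = 0.64753; r = 40.356°.
D_min = 2·59.527° − 4·40.356° + 180° = 137.630°.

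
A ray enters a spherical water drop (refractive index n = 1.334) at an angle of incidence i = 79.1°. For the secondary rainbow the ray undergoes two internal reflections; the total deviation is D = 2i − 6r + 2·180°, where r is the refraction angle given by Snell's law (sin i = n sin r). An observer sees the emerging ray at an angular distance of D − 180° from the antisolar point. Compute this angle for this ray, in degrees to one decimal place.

53.8°

sin r = sin 79.1° / 1.334 = 0.9820/1.334 = 0.7361; r = 47.40°.
D = 2·79.1° − 6·47.40° + 2·180° = 158.20° − 284.40° + 360° = 233.80°.
Angle from antisolar point = D − 180° = 53.80°.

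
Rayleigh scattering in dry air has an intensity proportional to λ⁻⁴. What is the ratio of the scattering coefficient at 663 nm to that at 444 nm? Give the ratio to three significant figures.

0.201

Rayleigh scattering ∝ λ⁻⁴, so the ratio of coefficients is the inverse fourth power of the wavelength ratio.
σ(663)/σ(444) = (444/663)⁴ = (0.6697)⁴ = 0.2011.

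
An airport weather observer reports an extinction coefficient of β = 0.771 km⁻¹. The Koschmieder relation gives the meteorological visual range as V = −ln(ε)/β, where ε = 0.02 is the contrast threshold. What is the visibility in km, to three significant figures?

5.07 km

V = −ln(0.02) / 0.771 = 3.912 / 0.771 = 5.0740 km.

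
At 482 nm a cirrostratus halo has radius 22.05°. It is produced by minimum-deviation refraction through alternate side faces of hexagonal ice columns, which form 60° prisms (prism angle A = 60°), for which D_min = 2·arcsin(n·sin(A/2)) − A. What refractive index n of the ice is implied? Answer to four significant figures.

1.313

Rearranging: n = sin((D_min + A)/2) / sin(A/2).
(D_min + A)/2 = (22.05° + 60°)/2 = 41.025°.
n = sin 41.025° / sin 30° = 0.6564 / 0.5000 = 1.3128.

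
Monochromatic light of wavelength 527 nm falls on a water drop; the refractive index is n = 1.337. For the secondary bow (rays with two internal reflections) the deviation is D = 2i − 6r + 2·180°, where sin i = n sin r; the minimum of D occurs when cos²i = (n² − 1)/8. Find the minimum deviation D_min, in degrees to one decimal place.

231.9°

cos²i = (1.78757 − 1)/8 = 0.09845; i = arccos(0.31376) = 71.714°.
sin r = sin 71.714°/1.337 = 0.71017; r = 45.249°.
D_min = 2·71.714° − 6·45.249° + 360° = 231.934°.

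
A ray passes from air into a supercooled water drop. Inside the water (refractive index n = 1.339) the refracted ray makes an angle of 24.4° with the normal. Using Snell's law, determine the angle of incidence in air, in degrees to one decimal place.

Snell: sin θ_i = n · sin θ_r = 1.339 × sin 24.4° = 1.339 × 0.4131 = 0.5531.
θ_i = arcsin(0.5531) = 33.58°.

33.6°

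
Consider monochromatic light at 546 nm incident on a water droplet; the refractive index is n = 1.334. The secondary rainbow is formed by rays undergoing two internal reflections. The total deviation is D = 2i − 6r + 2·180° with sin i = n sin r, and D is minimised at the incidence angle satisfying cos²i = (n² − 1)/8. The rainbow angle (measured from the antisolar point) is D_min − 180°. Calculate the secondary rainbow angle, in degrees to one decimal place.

cos²i = (1.77956 − 1)/8 = 0.09744; i = arccos(0.31216) = 71.810°.
sin r = sin 71.810°/1.334 = 0.71217; r = 45.411°.
D_min = 2·71.810° − 6·45.411° + 360° = 231.153°.
Rainbow angle = D_min − 180° = 51.153°.

51.2°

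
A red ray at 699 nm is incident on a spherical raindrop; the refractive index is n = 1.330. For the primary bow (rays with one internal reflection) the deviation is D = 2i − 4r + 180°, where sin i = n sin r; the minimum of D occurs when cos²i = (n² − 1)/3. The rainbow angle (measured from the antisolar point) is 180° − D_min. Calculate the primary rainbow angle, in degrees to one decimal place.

42.5°

cos²i = (1.76890 − 1)/3 = 0.25630; i = arccos(0.50626) = 59.585°.
sin r = sin 59.585°/1.330 = 0.64841; r = 40.422°.
D_min = 2·59.585° − 4·40.422° + 180° = 137.484°.
Rainbow angle = 180° − D_min = 42.516°.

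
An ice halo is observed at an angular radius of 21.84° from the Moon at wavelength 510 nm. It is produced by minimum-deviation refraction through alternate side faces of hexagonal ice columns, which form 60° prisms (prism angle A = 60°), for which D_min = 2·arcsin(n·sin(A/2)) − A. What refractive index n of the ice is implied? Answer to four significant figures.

Rearranging: n = sin((D_min + A)/2) / sin(A/2).
(D_min + A)/2 = (21.84° + 60°)/2 = 40.920°.
n = sin 40.920° / sin 30° = 0.6550 / 0.5000 = 1.3100.

1.310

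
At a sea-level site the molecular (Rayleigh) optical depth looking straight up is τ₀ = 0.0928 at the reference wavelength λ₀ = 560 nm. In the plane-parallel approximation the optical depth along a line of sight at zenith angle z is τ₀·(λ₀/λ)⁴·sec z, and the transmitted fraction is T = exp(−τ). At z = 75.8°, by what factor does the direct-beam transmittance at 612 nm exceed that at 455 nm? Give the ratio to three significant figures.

Airmass: sec 75.8° = 4.0765.
τ(612 nm) = 0.0928 × (560/612)⁴ × 4.0765 = 0.0928 × 0.7010 × 4.0765 = 0.2652.
τ(455 nm) = 0.0928 × (560/455)⁴ × 4.0765 = 0.0928 × 2.2946 × 4.0765 = 0.8680.
T(612)/T(455) = exp(τ_B − τ_A) = exp(0.6028) = 1.8273.

1.83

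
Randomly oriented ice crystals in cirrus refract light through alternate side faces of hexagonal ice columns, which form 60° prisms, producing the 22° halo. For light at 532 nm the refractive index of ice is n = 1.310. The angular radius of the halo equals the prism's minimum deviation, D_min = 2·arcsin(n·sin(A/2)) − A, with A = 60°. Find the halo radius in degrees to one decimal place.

21.8°

n·sin(A/2) = 1.310 × sin 30° = 1.310 × 0.5000 = 0.6550.
D_min = 2·arcsin(0.6550) − 60° = 2 × 40.920° − 60° = 21.839°.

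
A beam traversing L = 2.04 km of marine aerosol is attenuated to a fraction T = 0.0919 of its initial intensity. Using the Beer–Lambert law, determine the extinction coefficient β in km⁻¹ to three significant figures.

1.17 km⁻¹

Beer–Lambert: T = exp(−βL) ⇒ β = −ln(T)/L = −ln(0.0919)/2.04 = 2.3871/2.04 = 1.17 km⁻¹.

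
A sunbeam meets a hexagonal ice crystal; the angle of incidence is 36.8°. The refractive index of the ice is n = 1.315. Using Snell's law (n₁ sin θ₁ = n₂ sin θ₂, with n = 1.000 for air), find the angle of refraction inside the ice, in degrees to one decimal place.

27.1°

Snell: sin θ_r = sin θ_i / n = sin 36.8° / 1.315 = 0.5990 / 1.315 = 0.4555.
θ_r = arcsin(0.4555) = 27.10°.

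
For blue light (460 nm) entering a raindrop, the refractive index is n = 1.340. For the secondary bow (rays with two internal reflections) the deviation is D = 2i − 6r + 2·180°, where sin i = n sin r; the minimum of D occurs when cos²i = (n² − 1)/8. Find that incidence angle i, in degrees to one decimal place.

cos²i = (1.340² − 1)/8 = (1.79560 − 1)/8 = 0.09945.
cos i = 0.31536, so i = 71.618°.

71.6°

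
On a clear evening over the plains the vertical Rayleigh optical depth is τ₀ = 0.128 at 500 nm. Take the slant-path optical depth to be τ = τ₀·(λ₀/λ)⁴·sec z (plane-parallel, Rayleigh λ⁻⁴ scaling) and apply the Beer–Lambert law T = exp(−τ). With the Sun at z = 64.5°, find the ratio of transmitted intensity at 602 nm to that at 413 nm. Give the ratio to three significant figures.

1.64

Airmass: sec 64.5° = 2.3228.
τ(602 nm) = 0.128 × (500/602)⁴ × 2.3228 = 0.128 × 0.4759 × 2.3228 = 0.1415.
τ(413 nm) = 0.128 × (500/413)⁴ × 2.3228 = 0.128 × 2.1482 × 2.3228 = 0.6387.
T(602)/T(413) = exp(τ_B − τ_A) = exp(0.4972) = 1.6442.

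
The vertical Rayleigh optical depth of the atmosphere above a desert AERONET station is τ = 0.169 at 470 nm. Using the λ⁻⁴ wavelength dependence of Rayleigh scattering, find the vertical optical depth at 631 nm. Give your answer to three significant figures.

0.0520

τ(631 nm) = τ(470 nm) × (470/631)⁴ = 0.169 × (0.7448)⁴ = 0.169 × 0.3078 = 0.0520.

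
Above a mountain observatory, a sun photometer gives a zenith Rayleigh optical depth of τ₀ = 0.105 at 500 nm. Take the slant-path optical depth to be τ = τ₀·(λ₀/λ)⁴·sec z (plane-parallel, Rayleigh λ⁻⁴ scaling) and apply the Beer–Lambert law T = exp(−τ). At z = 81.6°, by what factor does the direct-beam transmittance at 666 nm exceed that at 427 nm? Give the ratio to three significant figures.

3.07

Airmass: sec 81.6° = 6.8454.
τ(666 nm) = 0.105 × (500/666)⁴ × 6.8454 = 0.105 × 0.3177 × 6.8454 = 0.2283.
τ(427 nm) = 0.105 × (500/427)⁴ × 6.8454 = 0.105 × 1.8800 × 6.8454 = 1.3513.
T(666)/T(427) = exp(τ_B − τ_A) = exp(1.1230) = 3.0740.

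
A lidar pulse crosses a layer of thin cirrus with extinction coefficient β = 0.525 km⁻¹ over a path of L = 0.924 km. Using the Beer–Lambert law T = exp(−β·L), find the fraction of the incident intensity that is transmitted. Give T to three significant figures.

τ = β·L = 0.525 × 0.924 = 0.4851.
T = exp(−0.4851) = 0.6156.

0.616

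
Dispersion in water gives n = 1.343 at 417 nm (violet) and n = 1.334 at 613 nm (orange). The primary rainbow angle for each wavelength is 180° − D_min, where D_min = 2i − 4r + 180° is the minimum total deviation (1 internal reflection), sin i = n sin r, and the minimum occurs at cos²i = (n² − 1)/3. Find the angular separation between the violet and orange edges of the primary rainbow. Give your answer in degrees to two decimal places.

1.29°

At 417 nm (n = 1.343): cos²i = 0.26788 → i = 58.830°, r = 39.577°, D_min = 139.354°, rainbow angle = 40.646°.
At 613 nm (n = 1.334): cos²i = 0.25985 → i = 59.352°, r = 40.159°, D_min = 138.067°, rainbow angle = 41.933°.
Angular width = |40.646° − 41.933°| = 1.287°.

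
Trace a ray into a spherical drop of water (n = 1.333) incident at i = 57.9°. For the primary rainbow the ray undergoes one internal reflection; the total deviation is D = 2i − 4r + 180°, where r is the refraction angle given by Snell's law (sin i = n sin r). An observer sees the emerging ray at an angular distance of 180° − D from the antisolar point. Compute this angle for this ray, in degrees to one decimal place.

sin r = sin 57.9° / 1.333 = 0.8471/1.333 = 0.6355; r = 39.46°.
D = 2·57.9° − 4·39.46° + 180° = 115.80° − 157.83° + 180° = 137.97°.
Angle from antisolar point = 180° − D = 42.03°.

42.0°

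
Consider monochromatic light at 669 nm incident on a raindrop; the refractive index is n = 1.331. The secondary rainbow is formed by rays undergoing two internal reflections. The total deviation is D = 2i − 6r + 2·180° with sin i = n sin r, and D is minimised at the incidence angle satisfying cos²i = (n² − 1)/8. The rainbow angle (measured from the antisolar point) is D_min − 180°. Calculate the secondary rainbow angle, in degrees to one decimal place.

50.4°

cos²i = (1.77156 − 1)/8 = 0.09645; i = arccos(0.31056) = 71.907°.
sin r = sin 71.907°/1.331 = 0.71417; r = 45.575°.
D_min = 2·71.907° − 6·45.575° + 360° = 230.365°.
Rainbow angle = D_min − 180° = 50.365°.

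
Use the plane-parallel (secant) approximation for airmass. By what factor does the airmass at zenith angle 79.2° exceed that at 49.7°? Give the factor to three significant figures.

3.45

X(79.2°)/X(49.7°) = sec 79.2° / sec 49.7° = cos 49.7° / cos 79.2° = 0.6468/0.1874 = 3.4517.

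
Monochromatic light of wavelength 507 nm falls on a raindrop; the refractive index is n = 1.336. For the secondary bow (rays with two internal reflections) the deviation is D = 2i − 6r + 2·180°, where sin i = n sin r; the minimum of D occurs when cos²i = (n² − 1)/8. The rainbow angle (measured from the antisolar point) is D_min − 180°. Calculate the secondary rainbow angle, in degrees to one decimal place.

51.7°

cos²i = (1.78490 − 1)/8 = 0.09811; i = arccos(0.31323) = 71.746°.
sin r = sin 71.746°/1.336 = 0.71084; r = 45.303°.
D_min = 2·71.746° − 6·45.303° + 360° = 231.674°.
Rainbow angle = D_min − 180° = 51.674°.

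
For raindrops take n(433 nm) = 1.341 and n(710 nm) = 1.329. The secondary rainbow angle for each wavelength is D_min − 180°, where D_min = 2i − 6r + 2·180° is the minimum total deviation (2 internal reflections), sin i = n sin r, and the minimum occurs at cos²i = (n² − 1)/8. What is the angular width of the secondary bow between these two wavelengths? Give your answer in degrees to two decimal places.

At 433 nm (n = 1.341): cos²i = 0.09979 → i = 71.586°, r = 45.034°, D_min = 232.966°, rainbow angle = 52.966°.
At 710 nm (n = 1.329): cos²i = 0.09578 → i = 71.972°, r = 45.685°, D_min = 229.837°, rainbow angle = 49.837°.
Angular width = |52.966° − 49.837°| = 3.129°.

3.13°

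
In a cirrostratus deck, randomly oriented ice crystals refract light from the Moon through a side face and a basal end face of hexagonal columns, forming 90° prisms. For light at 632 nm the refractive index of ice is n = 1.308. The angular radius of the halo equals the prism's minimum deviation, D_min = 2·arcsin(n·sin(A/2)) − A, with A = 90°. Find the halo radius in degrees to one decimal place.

45.3°

n·sin(A/2) = 1.308 × sin 45° = 1.308 × 0.7071 = 0.9249.
D_min = 2·arcsin(0.9249) − 90° = 2 × 67.653° − 90° = 45.305°.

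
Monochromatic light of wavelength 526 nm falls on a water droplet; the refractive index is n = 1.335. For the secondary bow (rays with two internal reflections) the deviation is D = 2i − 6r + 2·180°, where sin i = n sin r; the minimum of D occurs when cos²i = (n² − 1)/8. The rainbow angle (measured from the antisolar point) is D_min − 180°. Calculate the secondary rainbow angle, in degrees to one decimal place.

51.4°

cos²i = (1.78222 − 1)/8 = 0.09778; i = arccos(0.31269) = 71.778°.
sin r = sin 71.778°/1.335 = 0.71150; r = 45.357°.
D_min = 2·71.778° − 6·45.357° + 360° = 231.414°.
Rainbow angle = D_min − 180° = 51.414°.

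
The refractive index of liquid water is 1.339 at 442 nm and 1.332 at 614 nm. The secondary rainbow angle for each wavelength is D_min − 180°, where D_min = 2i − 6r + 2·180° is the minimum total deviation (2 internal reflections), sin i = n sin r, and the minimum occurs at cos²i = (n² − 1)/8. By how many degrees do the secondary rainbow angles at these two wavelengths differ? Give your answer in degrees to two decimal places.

1.82°

At 442 nm (n = 1.339): cos²i = 0.09912 → i = 71.650°, r = 45.141°, D_min = 232.451°, rainbow angle = 52.451°.
At 614 nm (n = 1.332): cos²i = 0.09678 → i = 71.875°, r = 45.520°, D_min = 230.628°, rainbow angle = 50.628°.
Angular width = |52.451° − 50.628°| = 1.823°.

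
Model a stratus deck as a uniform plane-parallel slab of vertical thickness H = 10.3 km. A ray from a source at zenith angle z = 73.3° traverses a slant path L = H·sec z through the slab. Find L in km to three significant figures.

35.8 km

sec z = 1/cos 73.3° = 3.4799.
L = 10.3 × 3.4799 = 35.843 km.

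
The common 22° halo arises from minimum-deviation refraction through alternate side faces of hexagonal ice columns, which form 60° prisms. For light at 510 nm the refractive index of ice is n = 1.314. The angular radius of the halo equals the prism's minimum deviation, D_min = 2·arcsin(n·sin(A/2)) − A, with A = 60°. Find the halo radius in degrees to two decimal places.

n·sin(A/2) = 1.314 × sin 30° = 1.314 × 0.5000 = 0.6570.
D_min = 2·arcsin(0.6570) − 60° = 2 × 41.071° − 60° = 22.143°.

22.14°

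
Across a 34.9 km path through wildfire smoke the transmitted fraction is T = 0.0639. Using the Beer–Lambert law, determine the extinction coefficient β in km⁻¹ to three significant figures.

0.0788 km⁻¹

Beer–Lambert: T = exp(−βL) ⇒ β = −ln(T)/L = −ln(0.0639)/34.9 = 2.7504/34.9 = 0.07881 km⁻¹.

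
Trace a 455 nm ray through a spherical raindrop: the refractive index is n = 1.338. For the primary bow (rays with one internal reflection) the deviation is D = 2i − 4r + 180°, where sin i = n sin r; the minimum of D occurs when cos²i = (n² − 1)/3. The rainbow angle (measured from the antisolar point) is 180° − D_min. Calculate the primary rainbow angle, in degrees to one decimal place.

41.4°

cos²i = (1.79024 − 1)/3 = 0.26341; i = arccos(0.51324) = 59.120°.
sin r = sin 59.120°/1.338 = 0.64144; r = 39.899°.
D_min = 2·59.120° − 4·39.899° + 180° = 138.643°.
Rainbow angle = 180° − D_min = 41.357°.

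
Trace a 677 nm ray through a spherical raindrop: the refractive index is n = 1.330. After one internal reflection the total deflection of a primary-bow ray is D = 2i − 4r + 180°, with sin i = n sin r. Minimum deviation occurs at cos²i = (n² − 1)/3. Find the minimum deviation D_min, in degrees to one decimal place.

137.5°

cos²i = (1.76890 − 1)/3 = 0.25630; i = arccos(0.50626) = 59.585°.
sin r = sin 59.585°/1.330 = 0.64841; r = 40.422°.
D_min = 2·59.585° − 4·40.422° + 180° = 137.484°.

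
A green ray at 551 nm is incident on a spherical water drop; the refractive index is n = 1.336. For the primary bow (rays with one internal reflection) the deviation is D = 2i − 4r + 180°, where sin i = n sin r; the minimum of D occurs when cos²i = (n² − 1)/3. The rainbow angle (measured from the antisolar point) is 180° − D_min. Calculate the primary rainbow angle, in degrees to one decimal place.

41.6°

cos²i = (1.78490 − 1)/3 = 0.26163; i = arccos(0.51150) = 59.236°.
sin r = sin 59.236°/1.336 = 0.64318; r = 40.029°.
D_min = 2·59.236° − 4·40.029° + 180° = 138.356°.
Rainbow angle = 180° − D_min = 41.644°.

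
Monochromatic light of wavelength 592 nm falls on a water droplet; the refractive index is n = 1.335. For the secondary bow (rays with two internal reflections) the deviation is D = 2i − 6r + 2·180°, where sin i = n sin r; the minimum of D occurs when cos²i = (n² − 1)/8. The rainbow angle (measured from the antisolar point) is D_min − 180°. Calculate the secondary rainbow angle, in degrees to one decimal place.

51.4°

cos²i = (1.78222 − 1)/8 = 0.09778; i = arccos(0.31269) = 71.778°.
sin r = sin 71.778°/1.335 = 0.71150; r = 45.357°.
D_min = 2·71.778° − 6·45.357° + 360° = 231.414°.
Rainbow angle = D_min − 180° = 51.414°.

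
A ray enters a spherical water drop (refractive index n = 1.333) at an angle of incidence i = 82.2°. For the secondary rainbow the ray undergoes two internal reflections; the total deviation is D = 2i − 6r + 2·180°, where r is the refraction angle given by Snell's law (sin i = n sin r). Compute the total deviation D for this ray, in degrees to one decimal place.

236.3°

sin r = sin 82.2° / 1.333 = 0.9907/1.333 = 0.7432; r = 48.01°.
D = 2·82.2° − 6·48.01° + 2·180° = 164.40° − 288.05° + 360° = 236.35°.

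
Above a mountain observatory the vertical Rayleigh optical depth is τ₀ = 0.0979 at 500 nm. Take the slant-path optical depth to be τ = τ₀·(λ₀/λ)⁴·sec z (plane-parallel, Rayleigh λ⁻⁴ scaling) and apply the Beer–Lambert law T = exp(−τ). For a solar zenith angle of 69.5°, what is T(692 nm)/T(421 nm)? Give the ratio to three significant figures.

Airmass: sec 69.5° = 2.8555.
τ(692 nm) = 0.0979 × (500/692)⁴ × 2.8555 = 0.0979 × 0.2726 × 2.8555 = 0.0762.
τ(421 nm) = 0.0979 × (500/421)⁴ × 2.8555 = 0.0979 × 1.9895 × 2.8555 = 0.5562.
T(692)/T(421) = exp(τ_B − τ_A) = exp(0.4800) = 1.6160.

1.62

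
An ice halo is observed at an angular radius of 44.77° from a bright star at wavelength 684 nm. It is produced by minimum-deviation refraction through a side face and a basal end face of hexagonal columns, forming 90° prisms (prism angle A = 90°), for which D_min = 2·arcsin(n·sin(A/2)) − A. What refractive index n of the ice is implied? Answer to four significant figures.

Rearranging: n = sin((D_min + A)/2) / sin(A/2).
(D_min + A)/2 = (44.77° + 90°)/2 = 67.385°.
n = sin 67.385° / sin 45° = 0.9231 / 0.7071 = 1.3055.

1.305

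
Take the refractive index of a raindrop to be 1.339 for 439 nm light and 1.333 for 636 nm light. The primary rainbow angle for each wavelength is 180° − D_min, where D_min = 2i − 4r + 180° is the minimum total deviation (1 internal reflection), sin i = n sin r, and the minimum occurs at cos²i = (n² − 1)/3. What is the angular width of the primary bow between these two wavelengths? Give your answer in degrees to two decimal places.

0.86°

At 439 nm (n = 1.339): cos²i = 0.26431 → i = 59.062°, r = 39.834°, D_min = 138.786°, rainbow angle = 41.214°.
At 636 nm (n = 1.333): cos²i = 0.25896 → i = 59.410°, r = 40.225°, D_min = 137.922°, rainbow angle = 42.078°.
Angular width = |41.214° − 42.078°| = 0.865°.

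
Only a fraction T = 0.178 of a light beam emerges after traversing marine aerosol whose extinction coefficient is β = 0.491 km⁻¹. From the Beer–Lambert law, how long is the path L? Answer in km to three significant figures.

3.52 km

Beer–Lambert: T = exp(−βL) ⇒ L = −ln(T)/β = −ln(0.178)/0.491 = 1.7260/0.491 = 3.515 km.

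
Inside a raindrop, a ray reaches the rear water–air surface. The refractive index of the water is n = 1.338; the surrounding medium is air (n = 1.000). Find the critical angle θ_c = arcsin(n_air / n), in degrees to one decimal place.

48.4°

sin θ_c = n_air / n = 1.000 / 1.338 = 0.7474.
θ_c = arcsin(0.7474) = 48.36°.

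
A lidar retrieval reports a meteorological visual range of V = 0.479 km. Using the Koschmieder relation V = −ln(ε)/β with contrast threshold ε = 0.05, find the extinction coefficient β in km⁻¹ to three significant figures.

6.25 km⁻¹

β = −ln(0.05) / V = 2.996 / 0.479 = 6.2541 km⁻¹.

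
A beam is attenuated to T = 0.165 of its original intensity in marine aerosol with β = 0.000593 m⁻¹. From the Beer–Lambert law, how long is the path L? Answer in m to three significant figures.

3040 m

Beer–Lambert: T = exp(−βL) ⇒ L = −ln(T)/β = −ln(0.165)/0.000593 = 1.8018/0.000593 = 3038 m.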